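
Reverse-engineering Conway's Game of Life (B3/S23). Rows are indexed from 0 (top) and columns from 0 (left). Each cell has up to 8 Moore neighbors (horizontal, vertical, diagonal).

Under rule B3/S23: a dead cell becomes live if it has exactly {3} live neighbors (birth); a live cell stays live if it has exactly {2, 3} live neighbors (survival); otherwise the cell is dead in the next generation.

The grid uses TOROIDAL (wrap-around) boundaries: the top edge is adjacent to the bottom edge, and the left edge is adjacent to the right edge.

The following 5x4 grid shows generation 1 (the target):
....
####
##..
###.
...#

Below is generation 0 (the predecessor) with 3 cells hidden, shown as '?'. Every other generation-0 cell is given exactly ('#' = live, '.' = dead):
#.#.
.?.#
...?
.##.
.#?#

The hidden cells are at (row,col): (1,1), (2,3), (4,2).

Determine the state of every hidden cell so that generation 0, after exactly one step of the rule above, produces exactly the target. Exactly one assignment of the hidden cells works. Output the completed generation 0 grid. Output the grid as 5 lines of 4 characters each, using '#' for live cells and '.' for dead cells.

Answer: #.#.
.#.#
....
.##.
.#.#

Derivation:
Hidden generation-0 cells (in order): (1,1), (2,3), (4,2).
A hidden cell only influences target cells in its own 3x3 neighborhood. Try each of the 2^3 = 8 assignments, step the completed generation 0 forward once under B3/S23, and compare with the target:
  (1,1)=. (2,3)=. (4,2)=. -> step gives (0,0)='#' but target has '.' -> reject
  (1,1)=. (2,3)=. (4,2)=# -> step gives (0,0)='#' but target has '.' -> reject
  (1,1)=. (2,3)=# (4,2)=. -> step gives (0,0)='#' but target has '.' -> reject
  (1,1)=. (2,3)=# (4,2)=# -> step gives (0,0)='#' but target has '.' -> reject
  (1,1)=# (2,3)=. (4,2)=. -> step reproduces the target at every cell -> ACCEPT
  (1,1)=# (2,3)=. (4,2)=# -> step gives (3,2)='.' but target has '#' -> reject
  (1,1)=# (2,3)=# (4,2)=. -> step gives (1,0)='.' but target has '#' -> reject
  (1,1)=# (2,3)=# (4,2)=# -> step gives (1,0)='.' but target has '#' -> reject
Unique solution: (1,1)=live, (2,3)=dead, (4,2)=dead.
Check: live-neighbor counts of every cell in the completed generation 0:
4444
3232
3342
3232
4453
Applying B3/S23 to generation 0 with these counts gives:
....
####
##..
###.
...#
which matches the target exactly.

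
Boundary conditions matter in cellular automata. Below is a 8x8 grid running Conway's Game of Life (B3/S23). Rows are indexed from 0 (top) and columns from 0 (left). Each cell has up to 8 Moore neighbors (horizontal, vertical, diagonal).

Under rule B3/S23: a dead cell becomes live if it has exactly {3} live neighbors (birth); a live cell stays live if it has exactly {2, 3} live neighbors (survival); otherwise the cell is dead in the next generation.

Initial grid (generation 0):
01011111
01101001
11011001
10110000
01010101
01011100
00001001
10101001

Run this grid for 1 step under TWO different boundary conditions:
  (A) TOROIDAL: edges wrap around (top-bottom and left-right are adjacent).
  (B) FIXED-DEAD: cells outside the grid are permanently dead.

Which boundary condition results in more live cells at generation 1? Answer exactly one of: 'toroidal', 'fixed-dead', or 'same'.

Answer: fixed-dead

Derivation:
Under TOROIDAL boundary, generation 1:
00000000
00000000
00001001
00000010
01000110
00010100
01100011
01100000
Population = 14

Under FIXED-DEAD boundary, generation 1:
01011111
00000001
10001000
10000010
11000110
00010100
01100010
00010000
Population = 21

Comparison: toroidal=14, fixed-dead=21 -> fixed-dead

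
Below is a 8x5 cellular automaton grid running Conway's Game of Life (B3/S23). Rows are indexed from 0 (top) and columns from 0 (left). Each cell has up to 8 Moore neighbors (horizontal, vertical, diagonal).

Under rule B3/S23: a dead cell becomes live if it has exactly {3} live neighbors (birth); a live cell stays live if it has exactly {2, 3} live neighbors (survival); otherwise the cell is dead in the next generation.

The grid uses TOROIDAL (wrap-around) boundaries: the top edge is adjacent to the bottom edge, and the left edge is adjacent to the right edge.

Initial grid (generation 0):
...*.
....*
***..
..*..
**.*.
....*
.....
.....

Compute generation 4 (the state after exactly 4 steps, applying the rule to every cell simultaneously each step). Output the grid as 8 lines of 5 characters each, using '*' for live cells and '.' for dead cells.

Simulating step by step:
Generation 0 (given above): 10 live cells
Generation 1: 18 live cells
.....
*****
****.
...**
*****
*...*
.....
.....
Generation 2: 8 live cells
*****
.....
.....
.....
.**..
..*..
.....
.....
Generation 3: 19 live cells
*****
*****
.....
.....
.**..
.**..
.....
*****
Generation 4: 10 live cells
(generation 4 grid is the final answer)

Answer: .....
.....
*****
.....
.**..
.**..
....*
.....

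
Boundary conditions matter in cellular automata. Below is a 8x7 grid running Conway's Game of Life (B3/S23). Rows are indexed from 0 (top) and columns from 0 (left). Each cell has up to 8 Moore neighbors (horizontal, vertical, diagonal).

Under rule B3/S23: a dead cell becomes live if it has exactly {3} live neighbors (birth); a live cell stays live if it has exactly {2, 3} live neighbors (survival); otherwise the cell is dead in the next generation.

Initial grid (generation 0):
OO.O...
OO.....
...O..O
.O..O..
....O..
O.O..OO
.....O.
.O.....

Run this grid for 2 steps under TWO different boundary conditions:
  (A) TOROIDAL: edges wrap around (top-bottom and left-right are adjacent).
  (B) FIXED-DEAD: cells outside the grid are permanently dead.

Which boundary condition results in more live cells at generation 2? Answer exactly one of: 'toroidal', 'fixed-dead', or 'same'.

Answer: toroidal

Derivation:
Under TOROIDAL boundary, generation 2:
..O....
OOO....
OOOOOO.
.....OO
O.O....
..OO...
..O.OO.
O.O...O
Population = 22

Under FIXED-DEAD boundary, generation 2:
O.O....
.......
O.OOO..
O....O.
..O...O
..OO..O
....O.O
.......
Population = 15

Comparison: toroidal=22, fixed-dead=15 -> toroidal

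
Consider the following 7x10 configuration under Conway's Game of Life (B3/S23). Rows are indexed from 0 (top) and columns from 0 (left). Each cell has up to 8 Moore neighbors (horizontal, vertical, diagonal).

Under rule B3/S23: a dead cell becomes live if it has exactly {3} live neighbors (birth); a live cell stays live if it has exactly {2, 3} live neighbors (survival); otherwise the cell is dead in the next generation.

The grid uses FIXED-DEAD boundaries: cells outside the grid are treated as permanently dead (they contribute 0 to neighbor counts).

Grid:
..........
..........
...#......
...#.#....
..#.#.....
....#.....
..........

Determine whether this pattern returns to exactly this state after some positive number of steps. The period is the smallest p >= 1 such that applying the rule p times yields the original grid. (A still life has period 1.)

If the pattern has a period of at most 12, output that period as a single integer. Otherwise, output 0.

Simulating and comparing each generation to the original:
Gen 0 (original, given above): 6 live cells
Gen 1: 6 live cells, differs from original
Gen 2: 6 live cells, MATCHES original -> period = 2

Answer: 2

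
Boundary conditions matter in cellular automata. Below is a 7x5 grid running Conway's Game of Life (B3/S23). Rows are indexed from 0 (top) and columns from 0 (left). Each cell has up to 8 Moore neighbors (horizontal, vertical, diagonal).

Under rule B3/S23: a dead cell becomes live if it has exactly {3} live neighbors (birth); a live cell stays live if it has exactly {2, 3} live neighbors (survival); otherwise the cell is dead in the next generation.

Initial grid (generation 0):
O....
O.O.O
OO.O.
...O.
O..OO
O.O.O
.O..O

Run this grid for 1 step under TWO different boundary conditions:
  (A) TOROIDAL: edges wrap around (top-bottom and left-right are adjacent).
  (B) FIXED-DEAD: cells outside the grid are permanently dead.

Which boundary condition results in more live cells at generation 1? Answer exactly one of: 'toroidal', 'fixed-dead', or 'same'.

Under TOROIDAL boundary, generation 1:
...O.
..OO.
OO.O.
.O.O.
OOO..
..O..
.O.OO
Population = 15

Under FIXED-DEAD boundary, generation 1:
.O...
O.OO.
OO.OO
OO.O.
.OO.O
O.O.O
.O.O.
Population = 19

Comparison: toroidal=15, fixed-dead=19 -> fixed-dead

Answer: fixed-dead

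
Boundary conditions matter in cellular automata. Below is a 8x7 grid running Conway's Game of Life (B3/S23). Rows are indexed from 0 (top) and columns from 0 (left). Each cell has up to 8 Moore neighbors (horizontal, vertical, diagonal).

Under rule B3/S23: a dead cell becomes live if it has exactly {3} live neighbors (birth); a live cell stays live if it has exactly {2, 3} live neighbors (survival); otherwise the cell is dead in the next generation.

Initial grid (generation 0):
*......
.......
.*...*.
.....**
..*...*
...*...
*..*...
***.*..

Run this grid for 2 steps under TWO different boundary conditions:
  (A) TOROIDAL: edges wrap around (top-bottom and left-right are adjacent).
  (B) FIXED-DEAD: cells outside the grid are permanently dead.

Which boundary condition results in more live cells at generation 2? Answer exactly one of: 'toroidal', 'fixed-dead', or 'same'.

Under TOROIDAL boundary, generation 2:
**....*
......*
*....*.
*...*..
*...**.
..**.**
*...*.*
*.***.*
Population = 23

Under FIXED-DEAD boundary, generation 2:
.......
.......
.....**
....*..
....***
..**.*.
*...*..
*****..
Population = 16

Comparison: toroidal=23, fixed-dead=16 -> toroidal

Answer: toroidal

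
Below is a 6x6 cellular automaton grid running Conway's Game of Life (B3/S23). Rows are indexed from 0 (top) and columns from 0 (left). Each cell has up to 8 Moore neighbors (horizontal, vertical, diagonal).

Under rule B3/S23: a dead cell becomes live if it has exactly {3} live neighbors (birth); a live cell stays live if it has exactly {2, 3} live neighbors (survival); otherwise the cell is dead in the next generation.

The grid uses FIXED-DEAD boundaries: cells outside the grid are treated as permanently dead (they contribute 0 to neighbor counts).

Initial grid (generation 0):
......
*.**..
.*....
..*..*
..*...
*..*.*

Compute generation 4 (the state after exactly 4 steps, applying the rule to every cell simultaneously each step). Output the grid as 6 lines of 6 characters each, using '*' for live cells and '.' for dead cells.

Answer: ......
.***..
*...*.
*.....
*.....
..***.

Derivation:
Simulating step by step:
Generation 0 (given above): 10 live cells
Generation 1: 10 live cells
......
.**...
.*.*..
.**...
.****.
......
Generation 2: 10 live cells
......
.**...
*..*..
*...*.
.*.*..
..**..
Generation 3: 15 live cells
......
.**...
*.**..
*****.
.*.**.
..**..
Generation 4: 10 live cells
(generation 4 grid is the final answer)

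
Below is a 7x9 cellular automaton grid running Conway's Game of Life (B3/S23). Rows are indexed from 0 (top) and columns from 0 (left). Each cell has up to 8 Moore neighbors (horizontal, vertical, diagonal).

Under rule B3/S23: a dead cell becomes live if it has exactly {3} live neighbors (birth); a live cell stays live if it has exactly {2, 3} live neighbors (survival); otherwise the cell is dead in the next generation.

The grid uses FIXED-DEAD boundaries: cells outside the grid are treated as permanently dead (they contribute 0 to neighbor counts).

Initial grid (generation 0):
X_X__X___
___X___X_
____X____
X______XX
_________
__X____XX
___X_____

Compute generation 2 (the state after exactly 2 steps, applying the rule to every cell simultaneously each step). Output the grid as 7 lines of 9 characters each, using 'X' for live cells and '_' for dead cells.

Answer: _________
_________
_________
_________
_________
_________
_________

Derivation:
Simulating step by step:
Generation 0 (given above): 13 live cells
Generation 1: 4 live cells
_________
___XX____
_______XX
_________
_________
_________
_________
Generation 2: 0 live cells
(generation 2 grid is the final answer)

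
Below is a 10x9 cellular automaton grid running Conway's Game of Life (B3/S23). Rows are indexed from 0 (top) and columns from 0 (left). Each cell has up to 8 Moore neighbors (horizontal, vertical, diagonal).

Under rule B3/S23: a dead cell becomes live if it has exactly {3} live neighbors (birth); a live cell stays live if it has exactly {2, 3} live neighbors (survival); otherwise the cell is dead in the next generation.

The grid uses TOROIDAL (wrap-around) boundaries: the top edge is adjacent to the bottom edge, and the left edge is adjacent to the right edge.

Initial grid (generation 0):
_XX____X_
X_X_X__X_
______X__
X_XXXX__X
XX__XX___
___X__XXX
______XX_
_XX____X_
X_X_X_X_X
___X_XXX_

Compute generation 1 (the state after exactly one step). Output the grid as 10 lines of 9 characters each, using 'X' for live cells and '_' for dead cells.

Simulating step by step:
Generation 0 (given above): 36 live cells
Generation 1: 37 live cells
(generation 1 grid is the final answer)

Answer: _XX_XX_X_
__XX__XXX
X_X___XX_
X_XX__X_X
_X_______
X___X___X
__X______
XXXX_X___
X_X_X___X
X__XXX___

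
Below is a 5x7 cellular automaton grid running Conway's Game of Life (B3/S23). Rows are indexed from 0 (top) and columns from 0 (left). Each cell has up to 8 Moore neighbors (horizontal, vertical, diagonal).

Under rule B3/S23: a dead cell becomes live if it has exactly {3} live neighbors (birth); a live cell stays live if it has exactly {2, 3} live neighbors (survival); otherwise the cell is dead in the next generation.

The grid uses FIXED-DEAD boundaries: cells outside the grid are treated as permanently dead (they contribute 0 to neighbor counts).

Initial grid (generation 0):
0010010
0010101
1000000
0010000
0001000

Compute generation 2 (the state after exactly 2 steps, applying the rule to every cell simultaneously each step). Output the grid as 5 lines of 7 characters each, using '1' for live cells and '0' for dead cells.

Simulating step by step:
Generation 0 (given above): 8 live cells
Generation 1: 7 live cells
0001010
0101010
0101000
0000000
0000000
Generation 2: 3 live cells
(generation 2 grid is the final answer)

Answer: 0010000
0001000
0000100
0000000
0000000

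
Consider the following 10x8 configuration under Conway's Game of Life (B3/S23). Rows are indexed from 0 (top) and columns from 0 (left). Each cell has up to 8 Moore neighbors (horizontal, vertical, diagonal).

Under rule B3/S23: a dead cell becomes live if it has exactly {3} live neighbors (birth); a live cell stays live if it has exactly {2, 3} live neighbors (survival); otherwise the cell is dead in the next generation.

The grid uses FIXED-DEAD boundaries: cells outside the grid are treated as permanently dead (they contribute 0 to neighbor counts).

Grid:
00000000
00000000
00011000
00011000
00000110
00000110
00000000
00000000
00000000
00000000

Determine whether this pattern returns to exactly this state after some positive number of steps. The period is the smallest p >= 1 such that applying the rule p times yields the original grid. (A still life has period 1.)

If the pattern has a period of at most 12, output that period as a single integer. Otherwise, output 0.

Simulating and comparing each generation to the original:
Gen 0 (original, given above): 8 live cells
Gen 1: 6 live cells, differs from original
Gen 2: 8 live cells, MATCHES original -> period = 2

Answer: 2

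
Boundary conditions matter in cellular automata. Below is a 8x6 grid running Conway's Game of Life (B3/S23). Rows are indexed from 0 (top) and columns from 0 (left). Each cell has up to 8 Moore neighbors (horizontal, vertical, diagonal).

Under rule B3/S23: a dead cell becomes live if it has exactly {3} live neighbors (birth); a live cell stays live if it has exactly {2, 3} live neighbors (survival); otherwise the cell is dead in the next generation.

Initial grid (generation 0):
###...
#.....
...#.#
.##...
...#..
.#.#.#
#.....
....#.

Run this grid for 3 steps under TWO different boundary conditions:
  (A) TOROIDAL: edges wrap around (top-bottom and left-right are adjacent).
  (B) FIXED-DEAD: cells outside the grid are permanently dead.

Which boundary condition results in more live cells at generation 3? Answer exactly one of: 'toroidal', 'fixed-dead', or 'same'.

Under TOROIDAL boundary, generation 3:
......
...#.#
...#.#
......
......
...#..
...#..
...##.
Population = 8

Under FIXED-DEAD boundary, generation 3:
##....
#.....
......
......
...#.#
..####
...##.
......
Population = 11

Comparison: toroidal=8, fixed-dead=11 -> fixed-dead

Answer: fixed-dead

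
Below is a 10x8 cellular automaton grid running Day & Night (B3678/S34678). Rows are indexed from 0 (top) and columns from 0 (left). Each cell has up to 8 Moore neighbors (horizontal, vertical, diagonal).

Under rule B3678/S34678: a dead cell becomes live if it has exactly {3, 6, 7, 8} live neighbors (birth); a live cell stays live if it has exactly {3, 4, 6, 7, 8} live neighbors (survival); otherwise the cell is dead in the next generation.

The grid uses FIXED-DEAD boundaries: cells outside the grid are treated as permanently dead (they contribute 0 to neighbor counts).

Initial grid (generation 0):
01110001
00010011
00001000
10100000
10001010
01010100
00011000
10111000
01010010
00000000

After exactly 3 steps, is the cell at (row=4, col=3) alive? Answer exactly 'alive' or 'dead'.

Simulating step by step:
Generation 0 (given above): 25 live cells
Generation 1: 22 live cells
00100010
00011000
00010000
01010100
00110100
00110100
01000100
01101100
00011000
00000000
Generation 2: 23 live cells
00010000
00110000
00010000
00010000
01011010
01110010
01000110
00101100
00111100
00000000
Generation 3: 26 live cells
00100000
00111000
00011000
00010000
00111100
11010011
01000110
01100000
00011100
00011000

Cell (4,3) at generation 3: 1 -> alive

Answer: alive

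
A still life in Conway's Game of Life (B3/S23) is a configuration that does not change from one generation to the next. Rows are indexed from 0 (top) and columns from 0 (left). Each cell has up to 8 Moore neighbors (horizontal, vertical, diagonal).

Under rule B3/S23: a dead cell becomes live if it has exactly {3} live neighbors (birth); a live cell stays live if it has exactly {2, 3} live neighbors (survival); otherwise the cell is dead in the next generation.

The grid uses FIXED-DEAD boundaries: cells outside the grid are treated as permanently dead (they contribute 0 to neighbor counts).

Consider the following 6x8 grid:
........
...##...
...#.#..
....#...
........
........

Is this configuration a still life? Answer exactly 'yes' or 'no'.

Answer: yes

Derivation:
Compute generation 1 and compare to generation 0 (given above):
Generation 1:
........
...##...
...#.#..
....#...
........
........
The grids are IDENTICAL -> still life.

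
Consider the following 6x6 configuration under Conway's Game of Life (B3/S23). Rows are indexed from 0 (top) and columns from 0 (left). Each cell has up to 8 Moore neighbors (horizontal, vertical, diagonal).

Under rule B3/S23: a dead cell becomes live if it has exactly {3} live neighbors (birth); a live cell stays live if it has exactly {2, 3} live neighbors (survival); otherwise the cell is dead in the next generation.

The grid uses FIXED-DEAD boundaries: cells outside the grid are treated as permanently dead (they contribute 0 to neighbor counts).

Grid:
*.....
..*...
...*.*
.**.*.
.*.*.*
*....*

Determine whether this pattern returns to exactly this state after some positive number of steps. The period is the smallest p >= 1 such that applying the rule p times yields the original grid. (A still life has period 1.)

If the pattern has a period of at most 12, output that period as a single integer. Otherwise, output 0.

Answer: 0

Derivation:
Simulating and comparing each generation to the original:
Gen 0 (original, given above): 12 live cells
Gen 1: 10 live cells, differs from original
Gen 2: 10 live cells, differs from original
Gen 3: 12 live cells, differs from original
Gen 4: 10 live cells, differs from original
Gen 5: 11 live cells, differs from original
Gen 6: 10 live cells, differs from original
Gen 7: 11 live cells, differs from original
Gen 8: 9 live cells, differs from original
Gen 9: 10 live cells, differs from original
Gen 10: 8 live cells, differs from original
Gen 11: 9 live cells, differs from original
Gen 12: 7 live cells, differs from original
No period found within 12 steps.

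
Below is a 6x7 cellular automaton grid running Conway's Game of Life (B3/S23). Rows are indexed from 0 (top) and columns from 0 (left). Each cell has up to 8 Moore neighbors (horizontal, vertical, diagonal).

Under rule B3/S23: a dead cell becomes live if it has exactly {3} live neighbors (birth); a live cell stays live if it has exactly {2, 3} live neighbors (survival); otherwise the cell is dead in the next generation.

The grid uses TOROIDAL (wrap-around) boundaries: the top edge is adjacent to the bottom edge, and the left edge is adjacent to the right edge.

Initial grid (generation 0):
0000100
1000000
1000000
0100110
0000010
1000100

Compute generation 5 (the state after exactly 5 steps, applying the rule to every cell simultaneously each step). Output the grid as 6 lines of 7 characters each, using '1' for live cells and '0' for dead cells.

Simulating step by step:
Generation 0 (given above): 9 live cells
Generation 1: 10 live cells
0000000
0000000
1100001
0000111
0000011
0000110
Generation 2: 7 live cells
0000000
1000000
1000001
0000100
0000000
0000111
Generation 3: 8 live cells
0000011
1000001
1000001
0000000
0000100
0000010
Generation 4: 7 live cells
1000010
0000000
1000001
0000000
0000000
0000111
Generation 5: 7 live cells
(generation 5 grid is the final answer)

Answer: 0000110
1000000
0000000
0000000
0000010
0000111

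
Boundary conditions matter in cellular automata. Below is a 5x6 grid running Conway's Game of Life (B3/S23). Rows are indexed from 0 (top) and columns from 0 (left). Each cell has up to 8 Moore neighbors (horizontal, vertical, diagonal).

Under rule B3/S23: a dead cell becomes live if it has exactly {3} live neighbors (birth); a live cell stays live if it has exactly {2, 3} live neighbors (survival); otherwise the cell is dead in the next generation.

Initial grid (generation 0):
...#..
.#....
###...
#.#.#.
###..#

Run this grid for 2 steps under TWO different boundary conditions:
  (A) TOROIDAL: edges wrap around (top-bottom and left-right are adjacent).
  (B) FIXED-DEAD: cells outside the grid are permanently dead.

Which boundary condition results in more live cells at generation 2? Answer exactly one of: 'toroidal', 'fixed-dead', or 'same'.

Under TOROIDAL boundary, generation 2:
......
###..#
#.#..#
..#...
.....#
Population = 9

Under FIXED-DEAD boundary, generation 2:
......
###...
#.#...
......
......
Population = 5

Comparison: toroidal=9, fixed-dead=5 -> toroidal

Answer: toroidal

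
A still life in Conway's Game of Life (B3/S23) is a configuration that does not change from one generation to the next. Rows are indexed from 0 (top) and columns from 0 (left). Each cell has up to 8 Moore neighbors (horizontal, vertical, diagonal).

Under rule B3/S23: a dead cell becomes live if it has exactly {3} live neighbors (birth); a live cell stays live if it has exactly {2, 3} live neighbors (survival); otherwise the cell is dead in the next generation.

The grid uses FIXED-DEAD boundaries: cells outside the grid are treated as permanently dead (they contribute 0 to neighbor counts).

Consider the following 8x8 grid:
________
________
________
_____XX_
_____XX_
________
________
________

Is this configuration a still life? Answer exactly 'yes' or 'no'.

Compute generation 1 and compare to generation 0 (given above):
Generation 1:
________
________
________
_____XX_
_____XX_
________
________
________
The grids are IDENTICAL -> still life.

Answer: yes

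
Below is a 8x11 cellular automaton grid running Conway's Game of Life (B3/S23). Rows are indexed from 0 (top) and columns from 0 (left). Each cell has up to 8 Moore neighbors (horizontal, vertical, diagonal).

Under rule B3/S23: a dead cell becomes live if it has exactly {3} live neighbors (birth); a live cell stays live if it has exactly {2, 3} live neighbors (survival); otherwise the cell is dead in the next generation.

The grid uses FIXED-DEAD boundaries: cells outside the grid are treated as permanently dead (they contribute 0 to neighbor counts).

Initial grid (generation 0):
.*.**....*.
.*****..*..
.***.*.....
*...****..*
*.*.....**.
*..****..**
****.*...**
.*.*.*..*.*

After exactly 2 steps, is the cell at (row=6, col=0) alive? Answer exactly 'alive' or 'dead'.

Answer: alive

Derivation:
Simulating step by step:
Generation 0 (given above): 43 live cells
Generation 1: 24 live cells
.*...*.....
*....*.....
*......*...
*...******.
*.......*..
*....**....
*.......*..
**.*......*
Generation 2: 23 live cells
...........
**....*....
**..*..*...
**...**..*.
**..*...**.
**.....*...
*..........
**.........

Cell (6,0) at generation 2: 1 -> alive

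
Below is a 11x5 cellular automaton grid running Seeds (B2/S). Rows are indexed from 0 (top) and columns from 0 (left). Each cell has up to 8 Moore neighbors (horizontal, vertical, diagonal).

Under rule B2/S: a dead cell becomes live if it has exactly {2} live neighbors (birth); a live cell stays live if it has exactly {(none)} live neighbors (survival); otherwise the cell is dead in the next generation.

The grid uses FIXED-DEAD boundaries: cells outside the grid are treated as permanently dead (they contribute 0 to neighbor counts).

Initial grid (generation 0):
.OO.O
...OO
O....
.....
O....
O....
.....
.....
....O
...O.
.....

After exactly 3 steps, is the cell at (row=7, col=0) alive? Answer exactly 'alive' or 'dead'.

Simulating step by step:
Generation 0 (given above): 10 live cells
Generation 1: 9 live cells
.....
O....
...OO
OO...
.O...
.O...
.....
.....
...O.
....O
.....
Generation 2: 9 live cells
.....
...OO
..O..
...OO
.....
O.O..
.....
.....
....O
...O.
.....
Generation 3: 11 live cells
...OO
..O..
.....
..O..
.OO.O
.O...
.O...
.....
...O.
....O
.....

Cell (7,0) at generation 3: 0 -> dead

Answer: dead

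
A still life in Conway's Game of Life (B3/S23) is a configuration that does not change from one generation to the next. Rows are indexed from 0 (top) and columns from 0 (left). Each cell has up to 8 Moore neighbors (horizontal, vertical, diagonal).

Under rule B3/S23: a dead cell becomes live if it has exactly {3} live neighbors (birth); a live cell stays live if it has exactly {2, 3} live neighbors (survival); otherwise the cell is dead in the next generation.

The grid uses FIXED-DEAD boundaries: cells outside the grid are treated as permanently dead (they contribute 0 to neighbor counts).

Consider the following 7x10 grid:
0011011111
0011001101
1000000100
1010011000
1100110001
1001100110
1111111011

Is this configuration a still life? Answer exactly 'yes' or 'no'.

Compute generation 1 and compare to generation 0 (given above):
Generation 1:
0011110001
0111110001
0011010110
1000111000
1010000110
0000000100
1110011011
Cell (0,4) differs: gen0=0 vs gen1=1 -> NOT a still life.

Answer: no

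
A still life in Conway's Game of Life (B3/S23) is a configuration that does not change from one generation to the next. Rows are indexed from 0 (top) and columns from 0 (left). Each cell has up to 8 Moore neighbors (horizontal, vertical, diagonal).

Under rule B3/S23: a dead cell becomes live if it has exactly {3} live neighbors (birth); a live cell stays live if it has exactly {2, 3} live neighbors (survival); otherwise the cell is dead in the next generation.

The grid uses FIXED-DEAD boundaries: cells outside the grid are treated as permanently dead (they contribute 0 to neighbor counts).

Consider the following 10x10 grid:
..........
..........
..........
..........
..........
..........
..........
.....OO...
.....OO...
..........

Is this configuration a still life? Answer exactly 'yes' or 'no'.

Compute generation 1 and compare to generation 0 (given above):
Generation 1:
..........
..........
..........
..........
..........
..........
..........
.....OO...
.....OO...
..........
The grids are IDENTICAL -> still life.

Answer: yes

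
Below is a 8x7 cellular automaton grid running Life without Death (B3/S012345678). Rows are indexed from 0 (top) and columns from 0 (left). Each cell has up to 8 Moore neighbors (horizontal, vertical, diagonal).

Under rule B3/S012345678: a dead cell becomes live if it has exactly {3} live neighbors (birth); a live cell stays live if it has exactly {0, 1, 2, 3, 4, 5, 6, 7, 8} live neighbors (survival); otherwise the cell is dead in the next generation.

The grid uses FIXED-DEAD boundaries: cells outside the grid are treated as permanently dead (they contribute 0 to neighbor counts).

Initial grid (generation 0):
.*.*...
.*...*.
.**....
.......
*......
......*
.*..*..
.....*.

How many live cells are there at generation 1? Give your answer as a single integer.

Answer: 15

Derivation:
Simulating step by step:
Generation 0 (given above): 11 live cells
Generation 1: 15 live cells
.***...
**...*.
.**....
.*.....
*......
......*
.*..**.
.....*.
Population at generation 1: 15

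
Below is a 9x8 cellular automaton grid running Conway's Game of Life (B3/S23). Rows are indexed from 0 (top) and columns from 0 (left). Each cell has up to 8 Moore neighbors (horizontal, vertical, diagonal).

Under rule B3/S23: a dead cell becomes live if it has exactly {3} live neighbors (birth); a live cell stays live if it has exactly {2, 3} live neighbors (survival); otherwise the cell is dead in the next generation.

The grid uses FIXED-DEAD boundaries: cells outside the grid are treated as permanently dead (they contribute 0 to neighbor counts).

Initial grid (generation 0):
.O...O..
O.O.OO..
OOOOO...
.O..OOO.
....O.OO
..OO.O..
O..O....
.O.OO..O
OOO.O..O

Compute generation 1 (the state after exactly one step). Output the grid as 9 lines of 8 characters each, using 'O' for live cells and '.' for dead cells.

Answer: .O..OO..
O....O..
O.....O.
OO....OO
..O....O
..OO.OO.
.O......
....O...
OOO.O...

Derivation:
Simulating step by step:
Generation 0 (given above): 32 live cells
Generation 1: 23 live cells
(generation 1 grid is the final answer)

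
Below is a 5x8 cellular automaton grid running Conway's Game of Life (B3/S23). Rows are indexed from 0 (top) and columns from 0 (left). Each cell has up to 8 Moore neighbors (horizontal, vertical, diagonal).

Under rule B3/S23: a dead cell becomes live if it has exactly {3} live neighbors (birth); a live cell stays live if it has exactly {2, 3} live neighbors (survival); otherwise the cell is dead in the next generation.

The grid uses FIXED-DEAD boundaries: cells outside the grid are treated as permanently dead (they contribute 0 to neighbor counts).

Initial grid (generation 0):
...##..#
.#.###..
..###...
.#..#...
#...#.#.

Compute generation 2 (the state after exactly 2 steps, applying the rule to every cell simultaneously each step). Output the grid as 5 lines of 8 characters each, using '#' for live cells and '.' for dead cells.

Answer: ....#...
..#.#...
.##.....
.##.....
........

Derivation:
Simulating step by step:
Generation 0 (given above): 15 live cells
Generation 1: 9 live cells
..##.#..
.....#..
.#......
.##.#...
.....#..
Generation 2: 7 live cells
(generation 2 grid is the final answer)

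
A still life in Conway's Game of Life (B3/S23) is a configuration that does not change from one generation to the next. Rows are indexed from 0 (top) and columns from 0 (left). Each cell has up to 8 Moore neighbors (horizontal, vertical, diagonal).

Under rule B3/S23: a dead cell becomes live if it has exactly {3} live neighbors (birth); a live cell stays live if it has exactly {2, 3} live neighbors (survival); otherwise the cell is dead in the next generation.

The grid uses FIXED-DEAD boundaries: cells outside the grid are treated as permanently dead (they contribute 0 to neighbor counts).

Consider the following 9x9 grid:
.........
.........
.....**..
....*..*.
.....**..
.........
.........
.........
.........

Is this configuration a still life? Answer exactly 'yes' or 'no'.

Answer: yes

Derivation:
Compute generation 1 and compare to generation 0 (given above):
Generation 1:
.........
.........
.....**..
....*..*.
.....**..
.........
.........
.........
.........
The grids are IDENTICAL -> still life.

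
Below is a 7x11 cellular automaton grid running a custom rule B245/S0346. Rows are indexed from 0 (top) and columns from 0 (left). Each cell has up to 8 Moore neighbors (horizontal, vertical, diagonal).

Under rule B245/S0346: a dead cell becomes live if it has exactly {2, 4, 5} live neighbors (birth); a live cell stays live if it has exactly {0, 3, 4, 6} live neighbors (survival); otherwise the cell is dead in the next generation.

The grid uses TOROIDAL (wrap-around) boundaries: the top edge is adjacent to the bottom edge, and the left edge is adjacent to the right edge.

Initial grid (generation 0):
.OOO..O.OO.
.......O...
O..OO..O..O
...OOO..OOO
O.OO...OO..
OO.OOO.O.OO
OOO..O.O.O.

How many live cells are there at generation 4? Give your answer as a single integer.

Answer: 43

Derivation:
Simulating step by step:
Generation 0 (given above): 37 live cells
Generation 1: 44 live cells
.OO.OOOOO..
..OO.O.OO..
..OOO...OOO
O.O....OOOO
OOO..OOO...
.O.OO.OO.O.
.OOOOOOO.O.
Generation 2: 40 live cells
OOO.OO.O...
OO.O.OO..OO
.OO.OO.OOOO
O.OO..OO...
O.OO.O...OO
O.......O..
.OOOO..O..O
Generation 3: 45 live cells
OOO..OO...O
OO.O...OOO.
...OOO.OOO.
O...OOOOOO.
OOOO......O
OOOOOOOO.OO
O.OOO....O.
Generation 4: 43 live cells
.O.OO...OO.
OOOOOOOO.OO
...O.O.O..O
OOOO.OOO.OO
OO.....OOOO
O....O...OO
O.OO..O..O.
Population at generation 4: 43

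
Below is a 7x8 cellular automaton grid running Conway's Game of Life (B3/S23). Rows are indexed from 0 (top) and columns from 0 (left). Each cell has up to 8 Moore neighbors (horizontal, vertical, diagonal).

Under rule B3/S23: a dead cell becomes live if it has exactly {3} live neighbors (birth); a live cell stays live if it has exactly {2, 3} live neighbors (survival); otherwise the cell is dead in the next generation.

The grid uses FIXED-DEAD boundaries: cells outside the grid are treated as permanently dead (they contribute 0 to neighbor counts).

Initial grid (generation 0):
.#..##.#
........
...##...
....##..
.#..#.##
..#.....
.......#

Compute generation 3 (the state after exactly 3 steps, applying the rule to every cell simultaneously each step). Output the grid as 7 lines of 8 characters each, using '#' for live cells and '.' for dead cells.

Simulating step by step:
Generation 0 (given above): 14 live cells
Generation 1: 11 live cells
........
...#.#..
...###..
......#.
...##.#.
......##
........
Generation 2: 10 live cells
........
...#.#..
...#.##.
......#.
......#.
.....###
........
Generation 3: 10 live cells
(generation 3 grid is the final answer)

Answer: ........
.....##.
.....##.
......##
........
.....###
......#.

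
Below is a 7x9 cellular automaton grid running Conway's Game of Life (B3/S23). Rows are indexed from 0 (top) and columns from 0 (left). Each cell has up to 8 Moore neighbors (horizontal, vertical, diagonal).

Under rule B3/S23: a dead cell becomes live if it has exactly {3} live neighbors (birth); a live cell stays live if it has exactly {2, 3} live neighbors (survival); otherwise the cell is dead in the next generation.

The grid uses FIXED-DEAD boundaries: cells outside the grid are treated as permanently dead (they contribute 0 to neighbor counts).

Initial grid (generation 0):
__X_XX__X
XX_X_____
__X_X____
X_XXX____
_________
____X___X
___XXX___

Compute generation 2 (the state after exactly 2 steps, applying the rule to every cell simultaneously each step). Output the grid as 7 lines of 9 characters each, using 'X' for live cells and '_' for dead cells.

Answer: _XXXX____
XX___X___
X_XXXX___
_X__XX___
__X______
_________
___X_X___

Derivation:
Simulating step by step:
Generation 0 (given above): 18 live cells
Generation 1: 18 live cells
_XXXX____
_X___X___
X___X____
_XX_X____
____X____
___XXX___
___XXX___
Generation 2: 18 live cells
(generation 2 grid is the final answer)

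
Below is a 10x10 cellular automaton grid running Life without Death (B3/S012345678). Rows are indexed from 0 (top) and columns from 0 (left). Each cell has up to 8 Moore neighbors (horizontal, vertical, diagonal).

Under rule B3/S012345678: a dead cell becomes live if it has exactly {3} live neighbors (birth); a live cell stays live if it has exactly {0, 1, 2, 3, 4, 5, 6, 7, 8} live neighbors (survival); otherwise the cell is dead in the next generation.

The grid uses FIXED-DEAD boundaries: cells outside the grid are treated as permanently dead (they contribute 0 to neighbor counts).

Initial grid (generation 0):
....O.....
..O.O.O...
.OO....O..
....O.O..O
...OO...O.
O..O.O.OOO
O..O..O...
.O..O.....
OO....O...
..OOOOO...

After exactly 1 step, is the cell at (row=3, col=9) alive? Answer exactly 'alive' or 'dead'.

Answer: alive

Derivation:
Simulating step by step:
Generation 0 (given above): 32 live cells
Generation 1: 52 live cells
...OOO....
.OO.OOO...
.OO...OO..
..O.OOOOOO
...OO.O.O.
O.OO.OOOOO
OOOO.OOOO.
.OO.OO....
OO....O...
.OOOOOO...

Cell (3,9) at generation 1: 1 -> alive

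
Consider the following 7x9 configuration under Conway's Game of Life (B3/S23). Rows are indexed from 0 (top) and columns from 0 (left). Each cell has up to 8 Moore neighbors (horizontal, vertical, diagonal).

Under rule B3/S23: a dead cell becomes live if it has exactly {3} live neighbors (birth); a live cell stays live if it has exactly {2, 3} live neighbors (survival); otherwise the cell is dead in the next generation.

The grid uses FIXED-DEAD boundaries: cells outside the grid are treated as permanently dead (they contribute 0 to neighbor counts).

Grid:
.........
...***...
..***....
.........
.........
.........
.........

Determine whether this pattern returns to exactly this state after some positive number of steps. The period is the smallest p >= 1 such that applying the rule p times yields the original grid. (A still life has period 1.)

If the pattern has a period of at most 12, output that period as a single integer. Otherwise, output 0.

Simulating and comparing each generation to the original:
Gen 0 (original, given above): 6 live cells
Gen 1: 6 live cells, differs from original
Gen 2: 6 live cells, MATCHES original -> period = 2

Answer: 2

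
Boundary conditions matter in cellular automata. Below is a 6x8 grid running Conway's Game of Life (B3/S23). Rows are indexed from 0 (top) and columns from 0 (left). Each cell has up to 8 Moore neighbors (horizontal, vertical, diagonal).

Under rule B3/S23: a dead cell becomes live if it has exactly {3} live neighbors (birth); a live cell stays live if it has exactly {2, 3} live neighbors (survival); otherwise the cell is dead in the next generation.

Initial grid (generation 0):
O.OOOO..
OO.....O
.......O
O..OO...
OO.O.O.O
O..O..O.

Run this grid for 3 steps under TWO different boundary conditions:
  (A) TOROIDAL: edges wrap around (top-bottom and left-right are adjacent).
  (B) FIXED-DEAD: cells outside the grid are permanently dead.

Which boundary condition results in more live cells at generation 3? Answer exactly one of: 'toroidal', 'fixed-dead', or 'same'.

Under TOROIDAL boundary, generation 3:
........
........
..O....O
...OOO..
...OOO..
..O...OO
Population = 11

Under FIXED-DEAD boundary, generation 3:
....OO..
....OO..
...O....
.....OOO
..O...OO
...O.OOO
Population = 15

Comparison: toroidal=11, fixed-dead=15 -> fixed-dead

Answer: fixed-dead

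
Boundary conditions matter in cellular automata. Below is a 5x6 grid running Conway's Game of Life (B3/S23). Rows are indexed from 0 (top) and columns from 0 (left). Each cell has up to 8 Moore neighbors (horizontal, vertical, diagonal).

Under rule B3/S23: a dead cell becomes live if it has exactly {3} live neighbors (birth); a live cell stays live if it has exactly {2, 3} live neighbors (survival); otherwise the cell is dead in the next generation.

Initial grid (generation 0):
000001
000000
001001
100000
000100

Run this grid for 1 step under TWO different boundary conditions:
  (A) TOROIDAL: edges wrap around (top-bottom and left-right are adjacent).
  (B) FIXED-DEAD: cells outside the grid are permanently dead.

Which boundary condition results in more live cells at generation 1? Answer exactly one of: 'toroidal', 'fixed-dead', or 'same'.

Answer: same

Derivation:
Under TOROIDAL boundary, generation 1:
000000
000000
000000
000000
000000
Population = 0

Under FIXED-DEAD boundary, generation 1:
000000
000000
000000
000000
000000
Population = 0

Comparison: toroidal=0, fixed-dead=0 -> same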